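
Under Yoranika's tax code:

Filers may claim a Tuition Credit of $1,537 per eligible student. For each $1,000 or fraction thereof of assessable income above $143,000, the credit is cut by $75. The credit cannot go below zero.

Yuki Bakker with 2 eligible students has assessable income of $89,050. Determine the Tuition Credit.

$3,074

Tuition Credit: base = 2 × $1,537 = $3,074. $89,050 is at or below the $143,000 threshold, so the full $3,074 applies.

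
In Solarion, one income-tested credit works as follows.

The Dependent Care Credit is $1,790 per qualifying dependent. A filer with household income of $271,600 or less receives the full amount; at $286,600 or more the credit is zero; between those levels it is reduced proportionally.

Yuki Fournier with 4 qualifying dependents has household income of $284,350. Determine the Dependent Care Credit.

$1,074

Dependent Care Credit: base = 4 × $1,790 = $7,160. $284,350 is $12,750 into a $15,000 phase-out range, leaving 2,250/15,000 of the credit: $7,160 × 2,250/15,000 = $1,074.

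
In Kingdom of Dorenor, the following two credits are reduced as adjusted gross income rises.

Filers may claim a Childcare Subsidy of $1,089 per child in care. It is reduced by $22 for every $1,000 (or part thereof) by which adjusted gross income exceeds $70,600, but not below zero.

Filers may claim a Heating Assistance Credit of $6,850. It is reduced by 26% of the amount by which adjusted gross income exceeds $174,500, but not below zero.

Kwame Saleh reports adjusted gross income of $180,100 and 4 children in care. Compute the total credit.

Childcare Subsidy: base = 4 × $1,089 = $4,356. income exceeds $70,600 by $109,500, which is 110 full-or-partial $1,000 increments; reduction = 110 × $22 = $2,420, leaving $1,936.
Heating Assistance Credit: 26% of the $5,600 excess over $174,500 is $1,456; credit = $6,850 − $1,456 = $5,394.
Total: $1,936 + $5,394 = $7,330.

$7,330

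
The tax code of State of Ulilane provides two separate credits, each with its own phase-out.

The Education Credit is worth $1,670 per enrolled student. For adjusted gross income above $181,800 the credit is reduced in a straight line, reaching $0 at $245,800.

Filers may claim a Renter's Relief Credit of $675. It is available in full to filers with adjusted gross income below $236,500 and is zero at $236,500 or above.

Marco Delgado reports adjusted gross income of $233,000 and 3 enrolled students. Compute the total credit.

Education Credit: base = 3 × $1,670 = $5,010. $233,000 is $51,200 into a $64,000 phase-out range, leaving 12,800/64,000 of the credit: $5,010 × 12,800/64,000 = $1,002.
Renter's Relief Credit: $233,000 is below the $236,500 cutoff, so the full $675 applies.
Total: $1,002 + $675 = $1,677.

$1,677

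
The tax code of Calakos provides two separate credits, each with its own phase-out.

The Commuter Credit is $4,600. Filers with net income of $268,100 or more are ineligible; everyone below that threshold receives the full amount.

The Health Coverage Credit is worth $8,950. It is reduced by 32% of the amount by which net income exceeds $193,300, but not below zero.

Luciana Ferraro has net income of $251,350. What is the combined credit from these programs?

$4,600

Commuter Credit: $251,350 is below the $268,100 cutoff, so the full $4,600 applies.
Health Coverage Credit: 32% of the $58,050 excess over $193,300 is $18,576 ≥ base, so the credit is $0.
Total: $4,600 + $0 = $4,600.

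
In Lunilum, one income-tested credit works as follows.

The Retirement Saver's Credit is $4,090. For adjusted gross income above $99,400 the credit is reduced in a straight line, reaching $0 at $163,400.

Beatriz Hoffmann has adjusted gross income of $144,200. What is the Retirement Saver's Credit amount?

Retirement Saver's Credit: $144,200 is $44,800 into a $64,000 phase-out range, leaving 19,200/64,000 of the credit: $4,090 × 19,200/64,000 = $1,227.

$1,227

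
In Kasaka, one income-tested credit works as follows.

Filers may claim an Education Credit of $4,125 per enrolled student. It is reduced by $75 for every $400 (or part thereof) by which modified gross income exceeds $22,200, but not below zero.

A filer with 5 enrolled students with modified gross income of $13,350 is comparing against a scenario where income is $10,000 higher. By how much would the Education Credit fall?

$225

At $13,350 — base = 5 × $4,125 = $20,625. $13,350 is at or below the $22,200 threshold, so the full $20,625 applies.
At $23,350 — base = 5 × $4,125 = $20,625. income exceeds $22,200 by $1,150, which is 3 full-or-partial $400 increments; reduction = 3 × $75 = $225, leaving $20,400.
Lost: $20,625 − $20,400 = $225.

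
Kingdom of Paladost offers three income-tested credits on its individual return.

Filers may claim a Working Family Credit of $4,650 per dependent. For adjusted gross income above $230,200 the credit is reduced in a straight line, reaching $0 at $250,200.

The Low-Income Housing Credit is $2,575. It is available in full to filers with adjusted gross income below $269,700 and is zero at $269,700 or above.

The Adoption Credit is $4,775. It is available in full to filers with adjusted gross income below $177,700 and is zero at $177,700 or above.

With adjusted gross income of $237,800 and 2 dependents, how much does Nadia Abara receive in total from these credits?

$8,341

Working Family Credit: base = 2 × $4,650 = $9,300. $237,800 is $7,600 into a $20,000 phase-out range, leaving 12,400/20,000 of the credit: $9,300 × 12,400/20,000 = $5,766.
Low-Income Housing Credit: $237,800 is below the $269,700 cutoff, so the full $2,575 applies.
Adoption Credit: $237,800 meets or exceeds the $177,700 cutoff, so the credit is $0.
Total: $5,766 + $2,575 + $0 = $8,341.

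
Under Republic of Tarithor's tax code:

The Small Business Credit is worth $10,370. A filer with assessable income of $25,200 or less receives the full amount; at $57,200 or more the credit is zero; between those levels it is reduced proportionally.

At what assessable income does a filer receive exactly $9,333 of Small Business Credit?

$9,333 is 9,333/10,370 of the full $10,370, so 1,037/10,370 of the $32,000 range has been used: income = $25,200 + $32,000 × 1,037/10,370 = $28,400.

$28,400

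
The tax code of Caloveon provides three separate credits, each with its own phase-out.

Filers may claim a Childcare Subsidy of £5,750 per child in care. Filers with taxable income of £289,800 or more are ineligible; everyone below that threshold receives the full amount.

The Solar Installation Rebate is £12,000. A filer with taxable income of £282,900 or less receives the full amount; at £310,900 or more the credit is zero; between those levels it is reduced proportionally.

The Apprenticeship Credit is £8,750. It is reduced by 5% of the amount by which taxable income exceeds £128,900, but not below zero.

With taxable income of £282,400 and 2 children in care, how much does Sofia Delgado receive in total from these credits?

£24,575

Childcare Subsidy: base = 2 × £5,750 = £11,500. £282,400 is below the £289,800 cutoff, so the full £11,500 applies.
Solar Installation Rebate: £282,400 is at or below the £282,900 threshold, so the full £12,000 applies.
Apprenticeship Credit: 5% of the £153,500 excess over £128,900 is £7,675; credit = £8,750 − £7,675 = £1,075.
Total: £11,500 + £12,000 + £1,075 = £24,575.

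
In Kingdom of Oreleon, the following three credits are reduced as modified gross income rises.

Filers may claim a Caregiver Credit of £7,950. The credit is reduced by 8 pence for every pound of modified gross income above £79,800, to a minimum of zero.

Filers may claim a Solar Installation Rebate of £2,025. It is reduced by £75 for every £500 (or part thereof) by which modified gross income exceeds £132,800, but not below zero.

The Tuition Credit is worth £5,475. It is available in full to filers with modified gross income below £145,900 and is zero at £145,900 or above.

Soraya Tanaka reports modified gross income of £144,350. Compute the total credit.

Caregiver Credit: 8% of the £64,550 excess over £79,800 is £5,164; credit = £7,950 − £5,164 = £2,786.
Solar Installation Rebate: income exceeds £132,800 by £11,550, which is 24 full-or-partial £500 increments; reduction = 24 × £75 = £1,800, leaving £225.
Tuition Credit: £144,350 is below the £145,900 cutoff, so the full £5,475 applies.
Total: £2,786 + £225 + £5,475 = £8,486.

£8,486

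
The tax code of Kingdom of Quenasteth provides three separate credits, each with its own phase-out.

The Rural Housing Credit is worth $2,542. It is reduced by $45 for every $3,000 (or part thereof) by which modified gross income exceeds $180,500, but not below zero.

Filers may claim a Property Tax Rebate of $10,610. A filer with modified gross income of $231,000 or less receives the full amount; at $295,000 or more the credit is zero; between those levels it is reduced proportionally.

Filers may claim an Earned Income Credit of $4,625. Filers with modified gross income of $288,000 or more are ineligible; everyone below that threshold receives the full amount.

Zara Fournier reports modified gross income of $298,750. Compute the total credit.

Rural Housing Credit: income exceeds $180,500 by $118,250, which is 40 full-or-partial $3,000 increments; reduction = 40 × $45 = $1,800, leaving $742.
Property Tax Rebate: $298,750 is at or above $295,000, so the credit is $0.
Earned Income Credit: $298,750 meets or exceeds the $288,000 cutoff, so the credit is $0.
Total: $742 + $0 + $0 = $742.

$742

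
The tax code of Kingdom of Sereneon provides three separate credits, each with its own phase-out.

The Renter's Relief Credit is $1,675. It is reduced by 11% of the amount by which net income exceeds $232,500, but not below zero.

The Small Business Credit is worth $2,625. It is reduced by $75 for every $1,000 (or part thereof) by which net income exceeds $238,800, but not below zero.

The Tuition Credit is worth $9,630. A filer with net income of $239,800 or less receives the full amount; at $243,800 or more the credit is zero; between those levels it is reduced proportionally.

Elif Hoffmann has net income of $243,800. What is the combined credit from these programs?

Renter's Relief Credit: 11% of the $11,300 excess over $232,500 is $1,243; credit = $1,675 − $1,243 = $432.
Small Business Credit: income exceeds $238,800 by $5,000, which is 5 full-or-partial $1,000 increments; reduction = 5 × $75 = $375, leaving $2,250.
Tuition Credit: $243,800 is at or above $243,800, so the credit is $0.
Total: $432 + $2,250 + $0 = $2,682.

$2,682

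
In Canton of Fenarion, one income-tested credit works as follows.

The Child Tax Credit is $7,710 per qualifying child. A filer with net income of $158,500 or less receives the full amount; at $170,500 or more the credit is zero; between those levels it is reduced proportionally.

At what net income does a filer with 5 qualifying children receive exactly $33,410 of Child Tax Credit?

Full credit = 5 × $7,710 = $38,550.
$33,410 is 33,410/38,550 of the full $38,550, so 5,140/38,550 of the $12,000 range has been used: income = $158,500 + $12,000 × 5,140/38,550 = $160,100.

$160,100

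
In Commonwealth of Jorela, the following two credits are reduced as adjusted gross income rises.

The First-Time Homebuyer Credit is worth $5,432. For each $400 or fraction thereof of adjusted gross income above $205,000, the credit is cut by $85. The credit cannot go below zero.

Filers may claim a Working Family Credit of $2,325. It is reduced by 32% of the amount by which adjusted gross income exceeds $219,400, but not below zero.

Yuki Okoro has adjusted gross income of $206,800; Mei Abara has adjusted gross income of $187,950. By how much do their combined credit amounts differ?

$425

Yuki ($206,800): First-Time Homebuyer Credit: income exceeds $205,000 by $1,800, which is 5 full-or-partial $400 increments; reduction = 5 × $85 = $425, leaving $5,007. Working Family Credit: $206,800 is at or below the $219,400 threshold, so the full $2,325 applies. total $5,007 + $2,325 = $7,332
Mei ($187,950): First-Time Homebuyer Credit: $187,950 is at or below the $205,000 threshold, so the full $5,432 applies. Working Family Credit: $187,950 is at or below the $219,400 threshold, so the full $2,325 applies. total $5,432 + $2,325 = $7,757
Difference: |$7,332 − $7,757| = $425.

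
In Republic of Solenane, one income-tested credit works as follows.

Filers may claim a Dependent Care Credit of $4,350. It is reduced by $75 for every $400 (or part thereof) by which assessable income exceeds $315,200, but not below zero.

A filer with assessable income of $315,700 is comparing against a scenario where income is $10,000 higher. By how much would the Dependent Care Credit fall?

$1,875

At $315,700 — income exceeds $315,200 by $500, which is 2 full-or-partial $400 increments; reduction = 2 × $75 = $150, leaving $4,200.
At $325,700 — income exceeds $315,200 by $10,500, which is 27 full-or-partial $400 increments; reduction = 27 × $75 = $2,025, leaving $2,325.
Lost: $4,200 − $2,325 = $1,875.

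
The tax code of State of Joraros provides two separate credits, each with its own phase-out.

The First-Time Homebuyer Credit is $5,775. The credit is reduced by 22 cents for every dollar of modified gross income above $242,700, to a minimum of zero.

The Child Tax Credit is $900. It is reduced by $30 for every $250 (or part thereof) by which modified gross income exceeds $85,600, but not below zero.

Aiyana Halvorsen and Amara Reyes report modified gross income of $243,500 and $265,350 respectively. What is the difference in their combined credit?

Aiyana ($243,500): First-Time Homebuyer Credit: 22% of the $800 excess over $242,700 is $176; credit = $5,775 − $176 = $5,599. Child Tax Credit: income exceeds $85,600 by $157,900 → 632 increments × $30 = $18,960 ≥ base, so the credit is $0. total $5,599 + $0 = $5,599
Amara ($265,350): First-Time Homebuyer Credit: 22% of the $22,650 excess over $242,700 is $4,983; credit = $5,775 − $4,983 = $792. Child Tax Credit: income exceeds $85,600 by $179,750 → 719 increments × $30 = $21,570 ≥ base, so the credit is $0. total $792 + $0 = $792
Difference: |$5,599 − $792| = $4,807.

$4,807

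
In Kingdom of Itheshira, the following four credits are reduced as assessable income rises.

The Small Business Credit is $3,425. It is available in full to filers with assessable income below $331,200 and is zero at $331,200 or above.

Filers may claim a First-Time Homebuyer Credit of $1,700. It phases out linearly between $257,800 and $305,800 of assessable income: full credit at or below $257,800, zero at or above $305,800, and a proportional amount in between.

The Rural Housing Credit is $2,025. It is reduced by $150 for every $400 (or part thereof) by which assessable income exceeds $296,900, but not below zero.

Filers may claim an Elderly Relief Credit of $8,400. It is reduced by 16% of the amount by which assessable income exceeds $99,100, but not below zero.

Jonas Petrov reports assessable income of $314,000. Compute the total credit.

$3,425

Small Business Credit: $314,000 is below the $331,200 cutoff, so the full $3,425 applies.
First-Time Homebuyer Credit: $314,000 is at or above $305,800, so the credit is $0.
Rural Housing Credit: income exceeds $296,900 by $17,100 → 43 increments × $150 = $6,450 ≥ base, so the credit is $0.
Elderly Relief Credit: 16% of the $214,900 excess over $99,100 is $34,384 ≥ base, so the credit is $0.
Total: $3,425 + $0 + $0 + $0 = $3,425.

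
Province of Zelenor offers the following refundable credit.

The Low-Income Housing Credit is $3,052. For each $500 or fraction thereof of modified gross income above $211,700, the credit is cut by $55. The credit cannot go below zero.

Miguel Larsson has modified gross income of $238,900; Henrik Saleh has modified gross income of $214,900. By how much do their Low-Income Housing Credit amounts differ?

Miguel ($238,900): Low-Income Housing Credit: income exceeds $211,700 by $27,200, which is 55 full-or-partial $500 increments; reduction = 55 × $55 = $3,025, leaving $27.
Henrik ($214,900): Low-Income Housing Credit: income exceeds $211,700 by $3,200, which is 7 full-or-partial $500 increments; reduction = 7 × $55 = $385, leaving $2,667.
Difference: |$27 − $2,667| = $2,640.

$2,640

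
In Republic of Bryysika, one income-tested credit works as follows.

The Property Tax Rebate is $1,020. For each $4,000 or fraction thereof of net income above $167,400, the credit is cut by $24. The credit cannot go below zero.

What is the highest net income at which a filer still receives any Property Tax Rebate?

After 42 increments the reduction is 42 × $24 = $1,008, leaving $12; one more increment wipes it out. Increment 42 ends at excess 42 × $4,000 = $168,000, so the highest qualifying income is $167,400 + $168,000 = $335,400.

$335,400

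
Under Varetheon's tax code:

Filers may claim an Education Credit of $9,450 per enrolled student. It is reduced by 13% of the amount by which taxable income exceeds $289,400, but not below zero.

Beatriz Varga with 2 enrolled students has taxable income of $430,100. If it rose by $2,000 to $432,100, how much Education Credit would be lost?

At $430,100 — base = 2 × $9,450 = $18,900. 13% of the $140,700 excess over $289,400 is $18,291; credit = $18,900 − $18,291 = $609.
At $432,100 — base = 2 × $9,450 = $18,900. 13% of the $142,700 excess over $289,400 is $18,551; credit = $18,900 − $18,551 = $349.
Lost: $609 − $349 = $260.

$260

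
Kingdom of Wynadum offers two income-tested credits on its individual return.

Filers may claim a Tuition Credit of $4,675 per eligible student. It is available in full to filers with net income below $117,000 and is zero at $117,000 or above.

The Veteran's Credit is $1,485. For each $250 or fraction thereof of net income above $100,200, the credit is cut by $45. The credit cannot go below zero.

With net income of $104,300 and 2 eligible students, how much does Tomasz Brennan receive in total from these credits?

$10,070

Tuition Credit: base = 2 × $4,675 = $9,350. $104,300 is below the $117,000 cutoff, so the full $9,350 applies.
Veteran's Credit: income exceeds $100,200 by $4,100, which is 17 full-or-partial $250 increments; reduction = 17 × $45 = $765, leaving $720.
Total: $9,350 + $720 = $10,070.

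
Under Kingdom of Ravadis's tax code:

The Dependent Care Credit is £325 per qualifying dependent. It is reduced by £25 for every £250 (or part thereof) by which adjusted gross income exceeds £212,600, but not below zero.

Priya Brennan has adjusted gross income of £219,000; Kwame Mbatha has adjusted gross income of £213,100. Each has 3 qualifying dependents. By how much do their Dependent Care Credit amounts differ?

Priya (£219,000): Dependent Care Credit: base = 3 × £325 = £975. income exceeds £212,600 by £6,400, which is 26 full-or-partial £250 increments; reduction = 26 × £25 = £650, leaving £325.
Kwame (£213,100): Dependent Care Credit: base = 3 × £325 = £975. income exceeds £212,600 by £500, which is 2 full-or-partial £250 increments; reduction = 2 × £25 = £50, leaving £925.
Difference: |£325 − £925| = £600.

£600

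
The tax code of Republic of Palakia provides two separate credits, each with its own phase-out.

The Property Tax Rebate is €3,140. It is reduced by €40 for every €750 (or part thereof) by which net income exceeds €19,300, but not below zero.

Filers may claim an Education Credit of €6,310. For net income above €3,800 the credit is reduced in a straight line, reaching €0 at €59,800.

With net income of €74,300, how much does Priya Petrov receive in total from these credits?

€180

Property Tax Rebate: income exceeds €19,300 by €55,000, which is 74 full-or-partial €750 increments; reduction = 74 × €40 = €2,960, leaving €180.
Education Credit: €74,300 is at or above €59,800, so the credit is €0.
Total: €180 + €0 = €180.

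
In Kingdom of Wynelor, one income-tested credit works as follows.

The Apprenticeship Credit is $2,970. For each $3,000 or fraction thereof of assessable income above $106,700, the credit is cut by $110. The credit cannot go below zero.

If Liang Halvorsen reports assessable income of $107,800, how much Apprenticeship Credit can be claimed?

Apprenticeship Credit: income exceeds $106,700 by $1,100, which is 1 full-or-partial $3,000 increment; reduction = 1 × $110 = $110, leaving $2,860.

$2,860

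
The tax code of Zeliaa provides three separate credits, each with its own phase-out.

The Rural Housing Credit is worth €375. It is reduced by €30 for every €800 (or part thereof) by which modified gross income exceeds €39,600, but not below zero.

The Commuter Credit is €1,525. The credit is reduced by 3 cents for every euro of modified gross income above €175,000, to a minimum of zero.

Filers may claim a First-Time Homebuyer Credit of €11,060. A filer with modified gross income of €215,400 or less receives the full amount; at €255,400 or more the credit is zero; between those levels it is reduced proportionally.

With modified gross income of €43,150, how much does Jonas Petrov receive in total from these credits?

Rural Housing Credit: income exceeds €39,600 by €3,550, which is 5 full-or-partial €800 increments; reduction = 5 × €30 = €150, leaving €225.
Commuter Credit: €43,150 is at or below the €175,000 threshold, so the full €1,525 applies.
First-Time Homebuyer Credit: €43,150 is at or below the €215,400 threshold, so the full €11,060 applies.
Total: €225 + €1,525 + €11,060 = €12,810.

€12,810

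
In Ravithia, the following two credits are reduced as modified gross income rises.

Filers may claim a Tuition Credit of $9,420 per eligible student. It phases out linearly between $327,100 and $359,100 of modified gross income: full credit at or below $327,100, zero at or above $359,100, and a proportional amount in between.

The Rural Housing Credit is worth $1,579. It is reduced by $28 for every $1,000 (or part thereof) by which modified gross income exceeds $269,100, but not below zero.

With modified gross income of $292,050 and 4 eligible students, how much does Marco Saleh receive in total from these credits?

Tuition Credit: base = 4 × $9,420 = $37,680. $292,050 is at or below the $327,100 threshold, so the full $37,680 applies.
Rural Housing Credit: income exceeds $269,100 by $22,950, which is 23 full-or-partial $1,000 increments; reduction = 23 × $28 = $644, leaving $935.
Total: $37,680 + $935 = $38,615.

$38,615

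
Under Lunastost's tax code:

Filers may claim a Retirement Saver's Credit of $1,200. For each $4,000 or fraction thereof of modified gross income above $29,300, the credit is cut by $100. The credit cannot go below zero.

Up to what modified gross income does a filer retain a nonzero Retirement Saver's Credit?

$73,300

After 11 increments the reduction is 11 × $100 = $1,100, leaving $100; one more increment wipes it out. Increment 11 ends at excess 11 × $4,000 = $44,000, so the highest qualifying income is $29,300 + $44,000 = $73,300.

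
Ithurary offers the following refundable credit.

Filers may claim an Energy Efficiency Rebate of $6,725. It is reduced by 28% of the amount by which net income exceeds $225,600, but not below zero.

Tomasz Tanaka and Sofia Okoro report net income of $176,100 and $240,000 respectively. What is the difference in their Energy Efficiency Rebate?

Tomasz ($176,100): Energy Efficiency Rebate: $176,100 is at or below the $225,600 threshold, so the full $6,725 applies.
Sofia ($240,000): Energy Efficiency Rebate: 28% of the $14,400 excess over $225,600 is $4,032; credit = $6,725 − $4,032 = $2,693.
Difference: |$6,725 − $2,693| = $4,032.

$4,032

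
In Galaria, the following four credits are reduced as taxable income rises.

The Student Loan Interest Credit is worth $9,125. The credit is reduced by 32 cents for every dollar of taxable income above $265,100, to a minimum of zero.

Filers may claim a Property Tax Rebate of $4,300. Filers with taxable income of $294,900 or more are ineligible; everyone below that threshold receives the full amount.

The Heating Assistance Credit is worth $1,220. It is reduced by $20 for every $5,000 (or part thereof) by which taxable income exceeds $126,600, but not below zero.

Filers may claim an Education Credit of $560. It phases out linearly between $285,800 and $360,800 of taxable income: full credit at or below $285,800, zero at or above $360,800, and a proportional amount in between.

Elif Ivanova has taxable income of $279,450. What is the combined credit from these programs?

Student Loan Interest Credit: 32% of the $14,350 excess over $265,100 is $4,592; credit = $9,125 − $4,592 = $4,533.
Property Tax Rebate: $279,450 is below the $294,900 cutoff, so the full $4,300 applies.
Heating Assistance Credit: income exceeds $126,600 by $152,850, which is 31 full-or-partial $5,000 increments; reduction = 31 × $20 = $620, leaving $600.
Education Credit: $279,450 is at or below the $285,800 threshold, so the full $560 applies.
Total: $4,533 + $4,300 + $600 + $560 = $9,993.

$9,993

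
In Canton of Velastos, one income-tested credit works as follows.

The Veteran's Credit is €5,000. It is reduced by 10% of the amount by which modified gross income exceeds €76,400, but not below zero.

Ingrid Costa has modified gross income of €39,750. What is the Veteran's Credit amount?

Veteran's Credit: €39,750 is at or below the €76,400 threshold, so the full €5,000 applies.

€5,000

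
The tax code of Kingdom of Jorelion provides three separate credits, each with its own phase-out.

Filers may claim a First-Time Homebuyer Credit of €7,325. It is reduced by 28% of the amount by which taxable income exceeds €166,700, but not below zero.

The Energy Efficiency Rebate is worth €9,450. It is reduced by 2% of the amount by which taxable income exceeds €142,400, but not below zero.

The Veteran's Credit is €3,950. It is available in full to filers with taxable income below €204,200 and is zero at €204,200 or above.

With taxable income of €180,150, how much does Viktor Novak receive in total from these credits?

€16,204

First-Time Homebuyer Credit: 28% of the €13,450 excess over €166,700 is €3,766; credit = €7,325 − €3,766 = €3,559.
Energy Efficiency Rebate: 2% of the €37,750 excess over €142,400 is €755; credit = €9,450 − €755 = €8,695.
Veteran's Credit: €180,150 is below the €204,200 cutoff, so the full €3,950 applies.
Total: €3,559 + €8,695 + €3,950 = €16,204.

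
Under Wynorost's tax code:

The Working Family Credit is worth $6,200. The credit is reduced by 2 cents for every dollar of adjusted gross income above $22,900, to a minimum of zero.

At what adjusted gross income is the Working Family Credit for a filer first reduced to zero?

$332,900

The credit falls by 2% of each dollar above $22,900, so it reaches zero when the excess is $6,200 / 2% = $310,000: income = $22,900 + $310,000 = $332,900.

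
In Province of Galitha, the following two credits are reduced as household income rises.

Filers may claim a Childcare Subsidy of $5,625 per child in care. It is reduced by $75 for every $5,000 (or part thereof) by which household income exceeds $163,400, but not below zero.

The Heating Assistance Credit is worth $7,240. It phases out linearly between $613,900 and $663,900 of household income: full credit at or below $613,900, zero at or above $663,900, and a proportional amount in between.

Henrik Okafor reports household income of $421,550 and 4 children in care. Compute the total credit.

Childcare Subsidy: base = 4 × $5,625 = $22,500. income exceeds $163,400 by $258,150, which is 52 full-or-partial $5,000 increments; reduction = 52 × $75 = $3,900, leaving $18,600.
Heating Assistance Credit: $421,550 is at or below the $613,900 threshold, so the full $7,240 applies.
Total: $18,600 + $7,240 = $25,840.

$25,840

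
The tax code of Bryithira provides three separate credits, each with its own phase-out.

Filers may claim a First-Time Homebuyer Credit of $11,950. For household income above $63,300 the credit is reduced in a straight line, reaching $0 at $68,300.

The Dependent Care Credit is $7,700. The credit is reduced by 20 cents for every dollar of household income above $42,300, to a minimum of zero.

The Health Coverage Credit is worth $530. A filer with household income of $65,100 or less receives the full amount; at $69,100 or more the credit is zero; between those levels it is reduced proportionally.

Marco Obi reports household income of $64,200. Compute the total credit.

$13,649

First-Time Homebuyer Credit: $64,200 is $900 into a $5,000 phase-out range, leaving 4,100/5,000 of the credit: $11,950 × 4,100/5,000 = $9,799.
Dependent Care Credit: 20% of the $21,900 excess over $42,300 is $4,380; credit = $7,700 − $4,380 = $3,320.
Health Coverage Credit: $64,200 is at or below the $65,100 threshold, so the full $530 applies.
Total: $9,799 + $3,320 + $530 = $13,649.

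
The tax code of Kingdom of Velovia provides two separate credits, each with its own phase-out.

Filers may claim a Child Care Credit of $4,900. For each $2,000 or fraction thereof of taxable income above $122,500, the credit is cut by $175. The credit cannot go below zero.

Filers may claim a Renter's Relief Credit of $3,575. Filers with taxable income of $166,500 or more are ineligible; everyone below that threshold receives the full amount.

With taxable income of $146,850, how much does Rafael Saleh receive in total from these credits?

$6,200

Child Care Credit: income exceeds $122,500 by $24,350, which is 13 full-or-partial $2,000 increments; reduction = 13 × $175 = $2,275, leaving $2,625.
Renter's Relief Credit: $146,850 is below the $166,500 cutoff, so the full $3,575 applies.
Total: $2,625 + $3,575 = $6,200.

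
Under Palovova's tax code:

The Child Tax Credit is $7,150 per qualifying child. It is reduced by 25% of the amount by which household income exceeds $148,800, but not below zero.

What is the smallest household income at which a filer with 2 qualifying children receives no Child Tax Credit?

$206,000

Full credit = 2 × $7,150 = $14,300.
The credit falls by 25% of each dollar above $148,800, so it reaches zero when the excess is $14,300 / 25% = $57,200: income = $148,800 + $57,200 = $206,000.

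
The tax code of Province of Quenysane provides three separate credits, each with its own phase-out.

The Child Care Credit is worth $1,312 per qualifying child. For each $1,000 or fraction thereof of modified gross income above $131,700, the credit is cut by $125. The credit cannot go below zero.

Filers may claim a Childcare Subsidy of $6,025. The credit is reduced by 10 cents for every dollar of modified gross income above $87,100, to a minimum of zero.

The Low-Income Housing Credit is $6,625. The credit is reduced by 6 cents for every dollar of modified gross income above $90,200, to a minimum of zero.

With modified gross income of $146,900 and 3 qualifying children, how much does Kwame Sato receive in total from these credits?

$5,204

Child Care Credit: base = 3 × $1,312 = $3,936. income exceeds $131,700 by $15,200, which is 16 full-or-partial $1,000 increments; reduction = 16 × $125 = $2,000, leaving $1,936.
Childcare Subsidy: 10% of the $59,800 excess over $87,100 is $5,980; credit = $6,025 − $5,980 = $45.
Low-Income Housing Credit: 6% of the $56,700 excess over $90,200 is $3,402; credit = $6,625 − $3,402 = $3,223.
Total: $1,936 + $45 + $3,223 = $5,204.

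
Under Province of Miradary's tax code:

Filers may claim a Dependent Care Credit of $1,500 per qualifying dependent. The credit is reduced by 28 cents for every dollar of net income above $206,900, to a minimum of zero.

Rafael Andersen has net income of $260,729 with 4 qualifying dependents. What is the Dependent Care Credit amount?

Dependent Care Credit: base = 4 × $1,500 = $6,000. 28% of the $53,829 excess over $206,900 is $15,072.12 ≥ base, so the credit is $0.

$0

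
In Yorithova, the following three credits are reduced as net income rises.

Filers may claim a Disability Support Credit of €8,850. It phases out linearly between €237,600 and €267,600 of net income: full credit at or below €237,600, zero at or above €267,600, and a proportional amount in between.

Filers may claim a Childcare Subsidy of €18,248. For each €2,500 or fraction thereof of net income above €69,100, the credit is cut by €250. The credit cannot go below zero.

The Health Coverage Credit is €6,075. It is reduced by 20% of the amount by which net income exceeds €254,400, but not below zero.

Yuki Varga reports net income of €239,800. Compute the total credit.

Disability Support Credit: €239,800 is €2,200 into a €30,000 phase-out range, leaving 27,800/30,000 of the credit: €8,850 × 27,800/30,000 = €8,201.
Childcare Subsidy: income exceeds €69,100 by €170,700, which is 69 full-or-partial €2,500 increments; reduction = 69 × €250 = €17,250, leaving €998.
Health Coverage Credit: €239,800 is at or below the €254,400 threshold, so the full €6,075 applies.
Total: €8,201 + €998 + €6,075 = €15,274.

€15,274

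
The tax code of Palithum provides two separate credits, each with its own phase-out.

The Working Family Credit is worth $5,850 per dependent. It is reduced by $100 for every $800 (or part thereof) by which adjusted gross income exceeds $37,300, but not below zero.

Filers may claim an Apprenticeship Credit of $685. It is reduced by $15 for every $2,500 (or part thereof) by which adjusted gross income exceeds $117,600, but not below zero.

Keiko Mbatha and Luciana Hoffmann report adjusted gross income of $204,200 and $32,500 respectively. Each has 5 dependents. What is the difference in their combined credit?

Keiko ($204,200): Working Family Credit: base = 5 × $5,850 = $29,250. income exceeds $37,300 by $166,900, which is 209 full-or-partial $800 increments; reduction = 209 × $100 = $20,900, leaving $8,350. Apprenticeship Credit: income exceeds $117,600 by $86,600, which is 35 full-or-partial $2,500 increments; reduction = 35 × $15 = $525, leaving $160. total $8,350 + $160 = $8,510
Luciana ($32,500): Working Family Credit: base = 5 × $5,850 = $29,250. $32,500 is at or below the $37,300 threshold, so the full $29,250 applies. Apprenticeship Credit: $32,500 is at or below the $117,600 threshold, so the full $685 applies. total $29,250 + $685 = $29,935
Difference: |$8,510 − $29,935| = $21,425.

$21,425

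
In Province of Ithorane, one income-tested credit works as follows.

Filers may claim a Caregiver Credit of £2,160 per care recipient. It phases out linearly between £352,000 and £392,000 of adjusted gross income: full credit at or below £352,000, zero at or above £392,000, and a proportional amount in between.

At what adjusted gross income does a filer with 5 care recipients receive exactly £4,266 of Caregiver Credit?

£376,200

Full credit = 5 × £2,160 = £10,800.
£4,266 is 4,266/10,800 of the full £10,800, so 6,534/10,800 of the £40,000 range has been used: income = £352,000 + £40,000 × 6,534/10,800 = £376,200.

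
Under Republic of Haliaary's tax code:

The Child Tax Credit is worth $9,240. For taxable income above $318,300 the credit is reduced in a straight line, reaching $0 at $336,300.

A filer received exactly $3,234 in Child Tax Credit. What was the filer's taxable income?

$3,234 is 3,234/9,240 of the full $9,240, so 6,006/9,240 of the $18,000 range has been used: income = $318,300 + $18,000 × 6,006/9,240 = $330,000.

$330,000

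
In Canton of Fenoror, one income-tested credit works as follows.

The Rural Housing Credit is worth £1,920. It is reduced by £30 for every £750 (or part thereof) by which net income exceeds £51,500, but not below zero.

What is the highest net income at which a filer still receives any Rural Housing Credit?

£98,750

After 63 increments the reduction is 63 × £30 = £1,890, leaving £30; one more increment wipes it out. Increment 63 ends at excess 63 × £750 = £47,250, so the highest qualifying income is £51,500 + £47,250 = £98,750.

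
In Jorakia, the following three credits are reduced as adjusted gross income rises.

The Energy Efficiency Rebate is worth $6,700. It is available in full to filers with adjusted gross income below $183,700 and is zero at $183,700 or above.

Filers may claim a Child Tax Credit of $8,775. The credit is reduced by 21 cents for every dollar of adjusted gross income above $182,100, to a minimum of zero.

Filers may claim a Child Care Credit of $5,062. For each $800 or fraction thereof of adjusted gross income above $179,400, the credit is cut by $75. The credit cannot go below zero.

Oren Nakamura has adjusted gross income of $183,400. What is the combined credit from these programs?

$19,889

Energy Efficiency Rebate: $183,400 is below the $183,700 cutoff, so the full $6,700 applies.
Child Tax Credit: 21% of the $1,300 excess over $182,100 is $273; credit = $8,775 − $273 = $8,502.
Child Care Credit: income exceeds $179,400 by $4,000, which is 5 full-or-partial $800 increments; reduction = 5 × $75 = $375, leaving $4,687.
Total: $6,700 + $8,502 + $4,687 = $19,889.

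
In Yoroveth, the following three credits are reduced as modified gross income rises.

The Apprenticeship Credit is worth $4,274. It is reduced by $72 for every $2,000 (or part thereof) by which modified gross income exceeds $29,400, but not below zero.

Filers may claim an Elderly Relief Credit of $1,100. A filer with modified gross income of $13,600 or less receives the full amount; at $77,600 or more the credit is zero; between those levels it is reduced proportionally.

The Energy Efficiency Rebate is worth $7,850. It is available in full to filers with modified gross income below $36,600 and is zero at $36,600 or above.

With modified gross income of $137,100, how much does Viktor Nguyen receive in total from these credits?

Apprenticeship Credit: income exceeds $29,400 by $107,700, which is 54 full-or-partial $2,000 increments; reduction = 54 × $72 = $3,888, leaving $386.
Elderly Relief Credit: $137,100 is at or above $77,600, so the credit is $0.
Energy Efficiency Rebate: $137,100 meets or exceeds the $36,600 cutoff, so the credit is $0.
Total: $386 + $0 + $0 = $386.

$386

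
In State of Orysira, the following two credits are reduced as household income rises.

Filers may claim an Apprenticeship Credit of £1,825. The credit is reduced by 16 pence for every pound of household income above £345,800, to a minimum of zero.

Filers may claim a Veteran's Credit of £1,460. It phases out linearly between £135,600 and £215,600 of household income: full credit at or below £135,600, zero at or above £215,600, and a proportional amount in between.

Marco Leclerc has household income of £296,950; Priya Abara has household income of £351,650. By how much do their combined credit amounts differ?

£936

Marco (£296,950): Apprenticeship Credit: £296,950 is at or below the £345,800 threshold, so the full £1,825 applies. Veteran's Credit: £296,950 is at or above £215,600, so the credit is £0. total £1,825 + £0 = £1,825
Priya (£351,650): Apprenticeship Credit: 16% of the £5,850 excess over £345,800 is £936; credit = £1,825 − £936 = £889. Veteran's Credit: £351,650 is at or above £215,600, so the credit is £0. total £889 + £0 = £889
Difference: |£1,825 − £889| = £936.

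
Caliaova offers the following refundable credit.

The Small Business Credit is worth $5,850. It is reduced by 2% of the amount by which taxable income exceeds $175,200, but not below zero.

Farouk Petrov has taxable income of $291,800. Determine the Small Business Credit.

$3,518

Small Business Credit: 2% of the $116,600 excess over $175,200 is $2,332; credit = $5,850 − $2,332 = $3,518.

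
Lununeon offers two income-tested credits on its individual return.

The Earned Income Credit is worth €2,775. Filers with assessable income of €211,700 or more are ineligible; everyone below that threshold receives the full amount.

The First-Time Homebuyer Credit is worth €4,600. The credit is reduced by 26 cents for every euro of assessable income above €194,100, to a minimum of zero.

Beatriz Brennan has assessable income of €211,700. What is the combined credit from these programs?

€24

Earned Income Credit: €211,700 meets or exceeds the €211,700 cutoff, so the credit is €0.
First-Time Homebuyer Credit: 26% of the €17,600 excess over €194,100 is €4,576; credit = €4,600 − €4,576 = €24.
Total: €0 + €24 = €24.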